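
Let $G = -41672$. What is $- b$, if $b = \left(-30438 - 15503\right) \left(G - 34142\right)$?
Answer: $-3482970974$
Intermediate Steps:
$b = 3482970974$ ($b = \left(-30438 - 15503\right) \left(-41672 - 34142\right) = \left(-45941\right) \left(-75814\right) = 3482970974$)
$- b = \left(-1\right) 3482970974 = -3482970974$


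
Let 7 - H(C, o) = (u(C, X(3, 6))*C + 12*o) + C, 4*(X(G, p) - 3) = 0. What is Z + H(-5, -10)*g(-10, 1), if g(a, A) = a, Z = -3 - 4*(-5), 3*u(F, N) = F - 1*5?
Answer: -3409/3 ≈ -1136.3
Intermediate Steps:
X(G, p) = 3 (X(G, p) = 3 + (1/4)*0 = 3 + 0 = 3)
u(F, N) = -5/3 + F/3 (u(F, N) = (F - 1*5)/3 = (F - 5)/3 = (-5 + F)/3 = -5/3 + F/3)
Z = 17 (Z = -3 + 20 = 17)
H(C, o) = 7 - C - 12*o - C*(-5/3 + C/3) (H(C, o) = 7 - (((-5/3 + C/3)*C + 12*o) + C) = 7 - ((C*(-5/3 + C/3) + 12*o) + C) = 7 - ((12*o + C*(-5/3 + C/3)) + C) = 7 - (C + 12*o + C*(-5/3 + C/3)) = 7 + (-C - 12*o - C*(-5/3 + C/3)) = 7 - C - 12*o - C*(-5/3 + C/3))
Z + H(-5, -10)*g(-10, 1) = 17 + (7 - 12*(-10) - 1/3*(-5)**2 + (2/3)*(-5))*(-10) = 17 + (7 + 120 - 1/3*25 - 10/3)*(-10) = 17 + (7 + 120 - 25/3 - 10/3)*(-10) = 17 + (346/3)*(-10) = 17 - 3460/3 = -3409/3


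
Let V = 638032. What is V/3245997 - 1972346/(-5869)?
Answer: 6405973808770/19050756393 ≈ 336.26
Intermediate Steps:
V/3245997 - 1972346/(-5869) = 638032/3245997 - 1972346/(-5869) = 638032*(1/3245997) - 1972346*(-1/5869) = 638032/3245997 + 1972346/5869 = 6405973808770/19050756393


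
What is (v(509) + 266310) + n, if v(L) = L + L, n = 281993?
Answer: 549321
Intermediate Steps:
v(L) = 2*L
(v(509) + 266310) + n = (2*509 + 266310) + 281993 = (1018 + 266310) + 281993 = 267328 + 281993 = 549321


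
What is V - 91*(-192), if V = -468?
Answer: 17004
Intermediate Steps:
V - 91*(-192) = -468 - 91*(-192) = -468 + 17472 = 17004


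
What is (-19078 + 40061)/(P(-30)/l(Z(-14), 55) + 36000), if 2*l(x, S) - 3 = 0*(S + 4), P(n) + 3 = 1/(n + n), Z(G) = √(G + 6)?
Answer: 1888470/3239819 ≈ 0.58289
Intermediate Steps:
Z(G) = √(6 + G)
P(n) = -3 + 1/(2*n) (P(n) = -3 + 1/(n + n) = -3 + 1/(2*n))
l(x, S) = 3/2 (l(x, S) = 3/2 + (0*(S + 4))/2 = 3/2 + (0*(4 + S))/2 = 3/2 + (½)*0 = 3/2 + 0 = 3/2)
(-19078 + 40061)/(P(-30)/l(Z(-14), 55) + 36000) = (-19078 + 40061)/((-3 + (½)/(-30))/(3/2) + 36000) = 20983/((-3 + (½)*(-1/30))*(⅔) + 36000) = 20983/((-3 - 1/60)*(⅔) + 36000) = 20983/(-181/60*⅔ + 36000) = 20983/(-181/90 + 36000) = 20983/(3239819/90) = 20983*(90/3239819) = 1888470/3239819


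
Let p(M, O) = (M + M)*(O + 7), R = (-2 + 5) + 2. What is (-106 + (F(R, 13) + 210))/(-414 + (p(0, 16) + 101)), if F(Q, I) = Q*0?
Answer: -104/313 ≈ -0.33227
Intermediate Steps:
R = 5 (R = 3 + 2 = 5)
p(M, O) = 2*M*(7 + O) (p(M, O) = (2*M)*(7 + O) = 2*M*(7 + O))
F(Q, I) = 0
(-106 + (F(R, 13) + 210))/(-414 + (p(0, 16) + 101)) = (-106 + (0 + 210))/(-414 + (2*0*(7 + 16) + 101)) = (-106 + 210)/(-414 + (2*0*23 + 101)) = 104/(-414 + (0 + 101)) = 104/(-414 + 101) = 104/(-313) = 104*(-1/313) = -104/313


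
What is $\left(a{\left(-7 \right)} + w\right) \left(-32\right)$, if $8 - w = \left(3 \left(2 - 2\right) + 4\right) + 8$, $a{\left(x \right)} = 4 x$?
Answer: $1024$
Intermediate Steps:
$w = -4$ ($w = 8 - \left(\left(3 \left(2 - 2\right) + 4\right) + 8\right) = 8 - \left(\left(3 \cdot 0 + 4\right) + 8\right) = 8 - \left(\left(0 + 4\right) + 8\right) = 8 - \left(4 + 8\right) = 8 - 12 = -4$)
$\left(a{\left(-7 \right)} + w\right) \left(-32\right) = \left(4 \left(-7\right) - 4\right) \left(-32\right) = \left(-28 - 4\right) \left(-32\right) = \left(-32\right) \left(-32\right) = 1024$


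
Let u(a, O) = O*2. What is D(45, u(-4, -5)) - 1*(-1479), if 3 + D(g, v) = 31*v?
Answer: 1166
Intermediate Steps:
u(a, O) = 2*O
D(g, v) = -3 + 31*v
D(45, u(-4, -5)) - 1*(-1479) = (-3 + 31*(2*(-5))) - 1*(-1479) = (-3 + 31*(-10)) + 1479 = (-3 - 310) + 1479 = -313 + 1479 = 1166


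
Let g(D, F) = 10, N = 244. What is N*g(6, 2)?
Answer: 2440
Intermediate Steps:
N*g(6, 2) = 244*10 = 2440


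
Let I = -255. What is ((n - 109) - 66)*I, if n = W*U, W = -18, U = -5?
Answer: 21675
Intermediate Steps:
n = 90 (n = -18*(-5) = 90)
((n - 109) - 66)*I = ((90 - 109) - 66)*(-255) = (-19 - 66)*(-255) = -85*(-255) = 21675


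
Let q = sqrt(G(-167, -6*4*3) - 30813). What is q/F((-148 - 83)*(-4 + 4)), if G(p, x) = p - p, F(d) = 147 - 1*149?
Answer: -I*sqrt(30813)/2 ≈ -87.768*I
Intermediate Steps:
F(d) = -2 (F(d) = 147 - 149 = -2)
G(p, x) = 0
q = I*sqrt(30813) (q = sqrt(0 - 30813) = sqrt(-30813) = I*sqrt(30813) ≈ 175.54*I)
q/F((-148 - 83)*(-4 + 4)) = (I*sqrt(30813))/(-2) = (I*sqrt(30813))*(-1/2) = -I*sqrt(30813)/2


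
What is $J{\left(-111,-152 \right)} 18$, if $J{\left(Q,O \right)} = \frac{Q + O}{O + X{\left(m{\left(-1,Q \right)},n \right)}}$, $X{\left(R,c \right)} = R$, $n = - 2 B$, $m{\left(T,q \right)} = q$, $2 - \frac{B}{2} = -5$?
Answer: $18$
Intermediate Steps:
$B = 14$ ($B = 4 - -10 = 4 + 10 = 14$)
$n = -28$ ($n = \left(-2\right) 14 = -28$)
$J{\left(Q,O \right)} = 1$ ($J{\left(Q,O \right)} = \frac{Q + O}{O + Q} = \frac{O + Q}{O + Q} = 1$)
$J{\left(-111,-152 \right)} 18 = 1 \cdot 18 = 18$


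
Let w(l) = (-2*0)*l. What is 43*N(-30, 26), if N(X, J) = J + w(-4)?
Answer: 1118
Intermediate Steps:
w(l) = 0 (w(l) = 0*l = 0)
N(X, J) = J (N(X, J) = J + 0 = J)
43*N(-30, 26) = 43*26 = 1118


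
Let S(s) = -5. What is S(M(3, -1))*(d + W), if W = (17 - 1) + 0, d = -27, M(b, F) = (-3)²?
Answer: 55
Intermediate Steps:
M(b, F) = 9
W = 16 (W = 16 + 0 = 16)
S(M(3, -1))*(d + W) = -5*(-27 + 16) = -5*(-11) = 55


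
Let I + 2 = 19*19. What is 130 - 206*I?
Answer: -73824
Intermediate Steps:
I = 359 (I = -2 + 19*19 = -2 + 361 = 359)
130 - 206*I = 130 - 206*359 = 130 - 73954 = -73824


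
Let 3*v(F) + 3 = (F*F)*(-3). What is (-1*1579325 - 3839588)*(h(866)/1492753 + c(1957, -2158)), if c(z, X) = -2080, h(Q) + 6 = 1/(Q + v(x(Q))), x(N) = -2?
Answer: 14486604995894985965/1285260333 ≈ 1.1271e+10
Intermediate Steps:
v(F) = -1 - F**2 (v(F) = -1 + ((F*F)*(-3))/3 = -1 + (F**2*(-3))/3 = -1 + (-3*F**2)/3 = -1 - F**2)
h(Q) = -6 + 1/(-5 + Q) (h(Q) = -6 + 1/(Q + (-1 - 1*(-2)**2)) = -6 + 1/(Q + (-1 - 1*4)) = -6 + 1/(Q + (-1 - 4)) = -6 + 1/(Q - 5) = -6 + 1/(-5 + Q))
(-1*1579325 - 3839588)*(h(866)/1492753 + c(1957, -2158)) = (-1*1579325 - 3839588)*(((31 - 6*866)/(-5 + 866))/1492753 - 2080) = (-1579325 - 3839588)*(((31 - 5196)/861)*(1/1492753) - 2080) = -5418913*(((1/861)*(-5165))*(1/1492753) - 2080) = -5418913*(-5165/861*1/1492753 - 2080) = -5418913*(-5165/1285260333 - 2080) = -5418913*(-2673341497805/1285260333) = 14486604995894985965/1285260333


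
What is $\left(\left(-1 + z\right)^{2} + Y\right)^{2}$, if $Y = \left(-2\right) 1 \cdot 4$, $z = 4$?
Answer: $1$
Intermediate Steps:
$Y = -8$ ($Y = \left(-2\right) 4 = -8$)
$\left(\left(-1 + z\right)^{2} + Y\right)^{2} = \left(\left(-1 + 4\right)^{2} - 8\right)^{2} = \left(3^{2} - 8\right)^{2} = \left(9 - 8\right)^{2} = 1^{2} = 1$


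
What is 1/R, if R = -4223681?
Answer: -1/4223681 ≈ -2.3676e-7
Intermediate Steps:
1/R = 1/(-4223681) = -1/4223681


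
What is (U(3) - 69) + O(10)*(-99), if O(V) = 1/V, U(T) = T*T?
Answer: -699/10 ≈ -69.900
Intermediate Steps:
U(T) = T**2
(U(3) - 69) + O(10)*(-99) = (3**2 - 69) - 99/10 = (9 - 69) + (1/10)*(-99) = -60 - 99/10 = -699/10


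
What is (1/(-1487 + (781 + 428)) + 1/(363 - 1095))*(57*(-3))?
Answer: 28785/33916 ≈ 0.84871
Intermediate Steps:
(1/(-1487 + (781 + 428)) + 1/(363 - 1095))*(57*(-3)) = (1/(-1487 + 1209) + 1/(-732))*(-171) = (1/(-278) - 1/732)*(-171) = (-1/278 - 1/732)*(-171) = -505/101748*(-171) = 28785/33916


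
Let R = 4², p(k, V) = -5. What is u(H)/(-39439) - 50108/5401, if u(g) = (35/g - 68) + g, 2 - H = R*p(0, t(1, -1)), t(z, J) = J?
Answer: -162055561167/17466823198 ≈ -9.2779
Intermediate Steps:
R = 16
H = 82 (H = 2 - 16*(-5) = 2 - 1*(-80) = 2 + 80 = 82)
u(g) = -68 + g + 35/g (u(g) = (-68 + 35/g) + g = -68 + g + 35/g)
u(H)/(-39439) - 50108/5401 = (-68 + 82 + 35/82)/(-39439) - 50108/5401 = (-68 + 82 + 35*(1/82))*(-1/39439) - 50108*1/5401 = (-68 + 82 + 35/82)*(-1/39439) - 50108/5401 = (1183/82)*(-1/39439) - 50108/5401 = -1183/3233998 - 50108/5401 = -162055561167/17466823198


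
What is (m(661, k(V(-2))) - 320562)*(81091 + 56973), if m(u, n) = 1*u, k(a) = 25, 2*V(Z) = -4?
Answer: -44166811664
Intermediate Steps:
V(Z) = -2 (V(Z) = (1/2)*(-4) = -2)
m(u, n) = u
(m(661, k(V(-2))) - 320562)*(81091 + 56973) = (661 - 320562)*(81091 + 56973) = -319901*138064 = -44166811664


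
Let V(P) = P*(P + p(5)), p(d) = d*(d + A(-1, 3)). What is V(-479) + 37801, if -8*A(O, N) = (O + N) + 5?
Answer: 2058901/8 ≈ 2.5736e+5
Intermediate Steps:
A(O, N) = -5/8 - N/8 - O/8 (A(O, N) = -((O + N) + 5)/8 = -((N + O) + 5)/8 = -(5 + N + O)/8 = -5/8 - N/8 - O/8)
p(d) = d*(-7/8 + d) (p(d) = d*(d + (-5/8 - 1/8*3 - 1/8*(-1))) = d*(d + (-5/8 - 3/8 + 1/8)) = d*(d - 7/8) = d*(-7/8 + d))
V(P) = P*(165/8 + P) (V(P) = P*(P + (1/8)*5*(-7 + 8*5)) = P*(P + (1/8)*5*(-7 + 40)) = P*(P + (1/8)*5*33) = P*(P + 165/8) = P*(165/8 + P))
V(-479) + 37801 = (1/8)*(-479)*(165 + 8*(-479)) + 37801 = (1/8)*(-479)*(165 - 3832) + 37801 = (1/8)*(-479)*(-3667) + 37801 = 1756493/8 + 37801 = 2058901/8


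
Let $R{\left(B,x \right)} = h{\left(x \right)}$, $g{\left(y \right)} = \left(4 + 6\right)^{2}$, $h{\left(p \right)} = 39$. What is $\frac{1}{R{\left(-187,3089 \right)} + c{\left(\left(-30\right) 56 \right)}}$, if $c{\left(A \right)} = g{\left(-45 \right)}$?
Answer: $\frac{1}{139} \approx 0.0071942$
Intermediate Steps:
$g{\left(y \right)} = 100$ ($g{\left(y \right)} = 10^{2} = 100$)
$c{\left(A \right)} = 100$
$R{\left(B,x \right)} = 39$
$\frac{1}{R{\left(-187,3089 \right)} + c{\left(\left(-30\right) 56 \right)}} = \frac{1}{39 + 100} = \frac{1}{139}$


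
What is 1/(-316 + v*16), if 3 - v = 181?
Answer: -1/3164 ≈ -0.00031606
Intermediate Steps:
v = -178 (v = 3 - 1*181 = 3 - 181 = -178)
1/(-316 + v*16) = 1/(-316 - 178*16) = 1/(-316 - 2848) = 1/(-3164) = -1/3164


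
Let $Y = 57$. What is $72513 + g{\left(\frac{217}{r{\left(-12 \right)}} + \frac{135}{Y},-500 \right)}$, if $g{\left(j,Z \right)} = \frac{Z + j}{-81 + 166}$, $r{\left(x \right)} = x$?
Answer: $\frac{1405184357}{19380} \approx 72507.0$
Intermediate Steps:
$g{\left(j,Z \right)} = \frac{Z}{85} + \frac{j}{85}$ ($g{\left(j,Z \right)} = \frac{Z + j}{85} = \left(Z + j\right) \frac{1}{85} = \frac{Z}{85} + \frac{j}{85}$)
$72513 + g{\left(\frac{217}{r{\left(-12 \right)}} + \frac{135}{Y},-500 \right)} = 72513 + \left(\frac{1}{85} \left(-500\right) + \frac{\frac{217}{-12} + \frac{135}{57}}{85}\right) = 72513 - \left(\frac{100}{17} - \frac{217 \left(- \frac{1}{12}\right) + 135 \cdot \frac{1}{57}}{85}\right) = 72513 - \left(\frac{100}{17} - \frac{- \frac{217}{12} + \frac{45}{19}}{85}\right) = 72513 + \left(- \frac{100}{17} + \frac{1}{85} \left(- \frac{3583}{228}\right)\right) = 72513 - \frac{117583}{19380} = \frac{1405184357}{19380}$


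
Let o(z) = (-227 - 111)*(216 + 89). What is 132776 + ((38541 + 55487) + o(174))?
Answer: 123714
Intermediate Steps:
o(z) = -103090 (o(z) = -338*305 = -103090)
132776 + ((38541 + 55487) + o(174)) = 132776 + ((38541 + 55487) - 103090) = 132776 + (94028 - 103090) = 132776 - 9062 = 123714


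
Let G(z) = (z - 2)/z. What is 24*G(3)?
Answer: 8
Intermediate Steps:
G(z) = (-2 + z)/z
24*G(3) = 24*((-2 + 3)/3) = 24*((⅓)*1) = 24*(⅓) = 8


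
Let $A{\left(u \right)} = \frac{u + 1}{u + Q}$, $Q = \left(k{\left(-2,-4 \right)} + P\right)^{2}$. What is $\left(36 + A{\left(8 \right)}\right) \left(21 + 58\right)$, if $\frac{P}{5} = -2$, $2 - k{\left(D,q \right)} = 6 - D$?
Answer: $\frac{250509}{88} \approx 2846.7$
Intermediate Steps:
$k{\left(D,q \right)} = -4 + D$ ($k{\left(D,q \right)} = 2 - \left(6 - D\right) = 2 + \left(-6 + D\right) = -4 + D$)
$P = -10$ ($P = 5 \left(-2\right) = -10$)
$Q = 256$ ($Q = \left(\left(-4 - 2\right) - 10\right)^{2} = \left(-6 - 10\right)^{2} = \left(-16\right)^{2} = 256$)
$A{\left(u \right)} = \frac{1 + u}{256 + u}$ ($A{\left(u \right)} = \frac{u + 1}{u + 256} = \frac{1 + u}{256 + u}$)
$\left(36 + A{\left(8 \right)}\right) \left(21 + 58\right) = \left(36 + \frac{1 + 8}{256 + 8}\right) \left(21 + 58\right) = \left(36 + \frac{1}{264} \cdot 9\right) 79 = \left(36 + \frac{3}{88}\right) 79 = \frac{3171}{88} \cdot 79 = \frac{250509}{88}$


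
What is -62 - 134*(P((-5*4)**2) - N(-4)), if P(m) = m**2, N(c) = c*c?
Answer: -21437918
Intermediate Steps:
N(c) = c**2
-62 - 134*(P((-5*4)**2) - N(-4)) = -62 - 134*(((-5*4)**2)**2 - 1*(-4)**2) = -62 - 134*(((-20)**2)**2 - 1*16) = -62 - 134*(400**2 - 16) = -62 - 134*(160000 - 16) = -62 - 134*159984 = -62 - 21437856 = -21437918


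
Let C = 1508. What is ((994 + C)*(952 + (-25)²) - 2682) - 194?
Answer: 3942778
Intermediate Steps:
((994 + C)*(952 + (-25)²) - 2682) - 194 = ((994 + 1508)*(952 + (-25)²) - 2682) - 194 = (2502*(952 + 625) - 2682) - 194 = (2502*1577 - 2682) - 194 = (3945654 - 2682) - 194 = 3942972 - 194 = 3942778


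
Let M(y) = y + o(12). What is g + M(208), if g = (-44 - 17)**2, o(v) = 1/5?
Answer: 19646/5 ≈ 3929.2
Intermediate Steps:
o(v) = 1/5
M(y) = 1/5 + y (M(y) = y + 1/5 = 1/5 + y)
g = 3721 (g = (-61)**2 = 3721)
g + M(208) = 3721 + (1/5 + 208) = 3721 + 1041/5 = 19646/5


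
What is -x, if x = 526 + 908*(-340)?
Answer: 308194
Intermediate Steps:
x = -308194 (x = 526 - 308720 = -308194)
-x = -1*(-308194) = 308194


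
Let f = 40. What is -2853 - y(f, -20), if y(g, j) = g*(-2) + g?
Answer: -2813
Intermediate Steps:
y(g, j) = -g (y(g, j) = -2*g + g = -g)
-2853 - y(f, -20) = -2853 - (-1)*40 = -2853 - 1*(-40) = -2853 + 40 = -2813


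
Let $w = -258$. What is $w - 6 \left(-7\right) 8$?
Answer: $78$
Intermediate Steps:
$w - 6 \left(-7\right) 8 = -258 - 6 \left(-7\right) 8 = -258 - \left(-42\right) 8 = -258 - -336 = -258 + 336 = 78$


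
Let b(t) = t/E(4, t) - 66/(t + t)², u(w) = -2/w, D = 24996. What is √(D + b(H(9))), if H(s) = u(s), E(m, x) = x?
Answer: √394606/4 ≈ 157.04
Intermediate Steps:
H(s) = -2/s
b(t) = 1 - 33/(2*t²) (b(t) = t/t - 66/(t + t)² = 1 - 66*1/(4*t²) = 1 - 33/(2*t²))
√(D + b(H(9))) = √(24996 + (1 - 33/(2*(-2/9)²))) = √(24996 + (1 - 33/2*81/4)) = √(24996 + (1 - 2673/8)) = √(24996 - 2665/8) = √(197303/8) = √394606/4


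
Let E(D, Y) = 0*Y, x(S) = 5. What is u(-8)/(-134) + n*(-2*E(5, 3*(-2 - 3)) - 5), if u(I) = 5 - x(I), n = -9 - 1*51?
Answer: 300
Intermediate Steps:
E(D, Y) = 0
n = -60 (n = -9 - 51 = -60)
u(I) = 0 (u(I) = 5 - 1*5 = 5 - 5 = 0)
u(-8)/(-134) + n*(-2*E(5, 3*(-2 - 3)) - 5) = 0/(-134) - 60*(-2*0 - 5) = 0*(-1/134) - 60*(0 - 5) = 0 - 60*(-5) = 0 + 300 = 300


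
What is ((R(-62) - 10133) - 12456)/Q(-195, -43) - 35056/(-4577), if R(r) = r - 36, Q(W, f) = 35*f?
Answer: 22371097/984055 ≈ 22.734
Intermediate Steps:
R(r) = -36 + r
((R(-62) - 10133) - 12456)/Q(-195, -43) - 35056/(-4577) = (((-36 - 62) - 10133) - 12456)/((35*(-43))) - 35056/(-4577) = ((-98 - 10133) - 12456)/(-1505) - 35056*(-1/4577) = (-10231 - 12456)*(-1/1505) + 35056/4577 = -22687*(-1/1505) + 35056/4577 = 3241/215 + 35056/4577 = 22371097/984055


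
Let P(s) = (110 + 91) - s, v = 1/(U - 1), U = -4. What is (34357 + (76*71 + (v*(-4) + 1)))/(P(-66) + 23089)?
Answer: 99387/58390 ≈ 1.7021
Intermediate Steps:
v = -⅕ (v = 1/(-4 - 1) = 1/(-5) = -⅕ ≈ -0.20000)
P(s) = 201 - s
(34357 + (76*71 + (v*(-4) + 1)))/(P(-66) + 23089) = (34357 + (76*71 + (-⅕*(-4) + 1)))/((201 - 1*(-66)) + 23089) = (34357 + (5396 + (⅘ + 1)))/((201 + 66) + 23089) = (34357 + (5396 + 9/5))/(267 + 23089) = (34357 + 26989/5)/23356 = (198774/5)*(1/23356) = 99387/58390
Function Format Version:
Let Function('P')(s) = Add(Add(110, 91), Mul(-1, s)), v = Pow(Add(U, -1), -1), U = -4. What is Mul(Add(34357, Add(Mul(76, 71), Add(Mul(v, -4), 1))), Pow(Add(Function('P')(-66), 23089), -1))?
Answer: Rational(99387, 58390) ≈ 1.7021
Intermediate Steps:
v = Rational(-1, 5) (v = Pow(Add(-4, -1), -1) = Pow(-5, -1) = Rational(-1, 5) ≈ -0.20000)
Function('P')(s) = Add(201, Mul(-1, s))
Mul(Add(34357, Add(Mul(76, 71), Add(Mul(v, -4), 1))), Pow(Add(Function('P')(-66), 23089), -1)) = Mul(Add(34357, Add(Mul(76, 71), Add(Mul(Rational(-1, 5), -4), 1))), Pow(Add(Add(201, Mul(-1, -66)), 23089), -1)) = Mul(Add(34357, Add(5396, Add(Rational(4, 5), 1))), Pow(Add(Add(201, 66), 23089), -1)) = Mul(Add(34357, Add(5396, Rational(9, 5))), Pow(Add(267, 23089), -1)) = Mul(Add(34357, Rational(26989, 5)), Pow(23356, -1)) = Mul(Rational(198774, 5), Rational(1, 23356)) = Rational(99387, 58390)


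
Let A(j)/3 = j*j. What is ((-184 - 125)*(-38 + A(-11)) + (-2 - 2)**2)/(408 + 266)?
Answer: -100409/674 ≈ -148.97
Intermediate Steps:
A(j) = 3*j**2 (A(j) = 3*(j*j) = 3*j**2)
((-184 - 125)*(-38 + A(-11)) + (-2 - 2)**2)/(408 + 266) = ((-184 - 125)*(-38 + 3*(-11)**2) + (-2 - 2)**2)/(408 + 266) = (-309*(-38 + 3*121) + (-4)**2)/674 = (-309*(-38 + 363) + 16)*(1/674) = (-309*325 + 16)*(1/674) = (-100425 + 16)*(1/674) = -100409*1/674 = -100409/674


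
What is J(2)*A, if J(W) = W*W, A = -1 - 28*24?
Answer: -2692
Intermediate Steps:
A = -673 (A = -1 - 672 = -673)
J(W) = W**2
J(2)*A = 2**2*(-673) = 4*(-673) = -2692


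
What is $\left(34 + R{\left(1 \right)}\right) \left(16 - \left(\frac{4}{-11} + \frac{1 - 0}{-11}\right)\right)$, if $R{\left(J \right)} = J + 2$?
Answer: $\frac{6697}{11} \approx 608.82$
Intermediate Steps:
$R{\left(J \right)} = 2 + J$
$\left(34 + R{\left(1 \right)}\right) \left(16 - \left(\frac{4}{-11} + \frac{1 - 0}{-11}\right)\right) = \left(34 + \left(2 + 1\right)\right) \left(16 - \left(\frac{4}{-11} + \frac{1 - 0}{-11}\right)\right) = \left(34 + 3\right) \left(16 - \left(4 \left(- \frac{1}{11}\right) + \left(1 + 0\right) \left(- \frac{1}{11}\right)\right)\right) = 37 \left(16 - \left(- \frac{4}{11} + 1 \left(- \frac{1}{11}\right)\right)\right) = 37 \left(16 - \left(- \frac{4}{11} - \frac{1}{11}\right)\right) = 37 \left(16 - - \frac{5}{11}\right) = 37 \left(16 + \frac{5}{11}\right) = 37 \cdot \frac{181}{11} = \frac{6697}{11}$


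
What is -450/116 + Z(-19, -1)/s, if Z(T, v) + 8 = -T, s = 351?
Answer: -78337/20358 ≈ -3.8480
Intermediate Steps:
Z(T, v) = -8 - T
-450/116 + Z(-19, -1)/s = -450/116 + (-8 - 1*(-19))/351 = -450*1/116 + (-8 + 19)*(1/351) = -225/58 + 11*(1/351) = -225/58 + 11/351 = -78337/20358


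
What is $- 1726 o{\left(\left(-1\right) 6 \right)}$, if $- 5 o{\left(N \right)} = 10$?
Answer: $3452$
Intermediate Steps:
$o{\left(N \right)} = -2$ ($o{\left(N \right)} = \left(- \frac{1}{5}\right) 10 = -2$)
$- 1726 o{\left(\left(-1\right) 6 \right)} = \left(-1726\right) \left(-2\right) = 3452$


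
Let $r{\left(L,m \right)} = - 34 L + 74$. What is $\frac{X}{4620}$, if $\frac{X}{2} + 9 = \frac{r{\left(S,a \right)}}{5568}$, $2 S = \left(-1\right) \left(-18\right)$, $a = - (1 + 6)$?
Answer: $- \frac{31}{7920} \approx -0.0039141$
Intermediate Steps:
$a = -7$ ($a = \left(-1\right) 7 = -7$)
$S = 9$ ($S = \frac{\left(-1\right) \left(-18\right)}{2} = \frac{1}{2} \cdot 18 = 9$)
$r{\left(L,m \right)} = 74 - 34 L$
$X = - \frac{217}{12}$ ($X = -18 + 2 \frac{74 - 306}{5568} = -18 + 2 \left(74 - 306\right) \frac{1}{5568} = -18 + 2 \left(\left(-232\right) \frac{1}{5568}\right) = -18 + 2 \left(- \frac{1}{24}\right) = -18 - \frac{1}{12} = - \frac{217}{12} \approx -18.083$)
$\frac{X}{4620} = - \frac{217}{12 \cdot 4620} = \left(- \frac{217}{12}\right) \frac{1}{4620} = - \frac{31}{7920}$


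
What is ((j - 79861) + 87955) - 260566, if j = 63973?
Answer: -188499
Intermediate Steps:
((j - 79861) + 87955) - 260566 = ((63973 - 79861) + 87955) - 260566 = (-15888 + 87955) - 260566 = 72067 - 260566 = -188499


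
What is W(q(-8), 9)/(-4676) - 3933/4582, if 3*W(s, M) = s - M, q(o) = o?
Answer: -27547115/32138148 ≈ -0.85715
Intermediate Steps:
W(s, M) = -M/3 + s/3 (W(s, M) = (s - M)/3 = -M/3 + s/3)
W(q(-8), 9)/(-4676) - 3933/4582 = (-⅓*9 + (⅓)*(-8))/(-4676) - 3933/4582 = (-3 - 8/3)*(-1/4676) - 3933*1/4582 = -17/3*(-1/4676) - 3933/4582 = 17/14028 - 3933/4582 = -27547115/32138148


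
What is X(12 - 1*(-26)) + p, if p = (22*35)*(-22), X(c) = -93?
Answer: -17033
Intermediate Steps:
p = -16940 (p = 770*(-22) = -16940)
X(12 - 1*(-26)) + p = -93 - 16940 = -17033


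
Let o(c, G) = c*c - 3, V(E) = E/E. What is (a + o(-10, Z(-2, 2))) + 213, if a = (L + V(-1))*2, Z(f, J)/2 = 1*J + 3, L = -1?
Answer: 310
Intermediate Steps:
V(E) = 1
Z(f, J) = 6 + 2*J (Z(f, J) = 2*(1*J + 3) = 2*(J + 3) = 2*(3 + J) = 6 + 2*J)
o(c, G) = -3 + c² (o(c, G) = c² - 3 = -3 + c²)
a = 0 (a = (-1 + 1)*2 = 0*2 = 0)
(a + o(-10, Z(-2, 2))) + 213 = (0 + (-3 + (-10)²)) + 213 = (0 + (-3 + 100)) + 213 = (0 + 97) + 213 = 97 + 213 = 310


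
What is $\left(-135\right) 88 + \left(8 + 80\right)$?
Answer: $-11792$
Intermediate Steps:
$\left(-135\right) 88 + \left(8 + 80\right) = -11880 + 88 = -11792$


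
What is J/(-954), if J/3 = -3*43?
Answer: 43/106 ≈ 0.40566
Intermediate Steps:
J = -387 (J = 3*(-3*43) = 3*(-129) = -387)
J/(-954) = -387/(-954) = -387*(-1/954) = 43/106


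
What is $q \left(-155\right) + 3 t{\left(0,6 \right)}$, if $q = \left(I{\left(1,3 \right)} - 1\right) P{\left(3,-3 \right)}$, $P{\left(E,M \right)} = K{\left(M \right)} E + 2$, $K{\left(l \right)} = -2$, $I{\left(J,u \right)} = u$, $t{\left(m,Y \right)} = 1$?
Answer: $1243$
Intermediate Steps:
$P{\left(E,M \right)} = 2 - 2 E$ ($P{\left(E,M \right)} = - 2 E + 2 = 2 - 2 E$)
$q = -8$ ($q = \left(3 - 1\right) \left(2 - 6\right) = 2 \left(2 - 6\right) = 2 \left(-4\right) = -8$)
$q \left(-155\right) + 3 t{\left(0,6 \right)} = \left(-8\right) \left(-155\right) + 3 \cdot 1 = 1240 + 3 = 1243$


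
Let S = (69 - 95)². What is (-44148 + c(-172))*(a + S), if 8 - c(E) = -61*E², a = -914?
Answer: -418995192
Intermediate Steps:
c(E) = 8 + 61*E² (c(E) = 8 - (-61)*E² = 8 + 61*E²)
S = 676 (S = (-26)² = 676)
(-44148 + c(-172))*(a + S) = (-44148 + (8 + 61*(-172)²))*(-914 + 676) = (-44148 + (8 + 61*29584))*(-238) = (-44148 + (8 + 1804624))*(-238) = (-44148 + 1804632)*(-238) = 1760484*(-238) = -418995192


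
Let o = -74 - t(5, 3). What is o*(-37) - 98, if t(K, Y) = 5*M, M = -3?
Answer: 2085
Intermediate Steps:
t(K, Y) = -15 (t(K, Y) = 5*(-3) = -15)
o = -59 (o = -74 - 1*(-15) = -74 + 15 = -59)
o*(-37) - 98 = -59*(-37) - 98 = 2183 - 98 = 2085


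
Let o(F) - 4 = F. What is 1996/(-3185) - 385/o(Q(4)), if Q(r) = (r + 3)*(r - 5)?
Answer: 1220237/9555 ≈ 127.71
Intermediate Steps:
Q(r) = (-5 + r)*(3 + r) (Q(r) = (3 + r)*(-5 + r) = (-5 + r)*(3 + r))
o(F) = 4 + F
1996/(-3185) - 385/o(Q(4)) = 1996/(-3185) - 385/(4 + (-15 + 4² - 2*4)) = 1996*(-1/3185) - 385/(4 + (-15 + 16 - 8)) = -1996/3185 - 385/(4 - 7) = -1996/3185 - 385/(-3) = -1996/3185 - 385*(-⅓) = -1996/3185 + 385/3 = 1220237/9555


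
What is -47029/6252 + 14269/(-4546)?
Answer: -151501811/14210796 ≈ -10.661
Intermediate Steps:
-47029/6252 + 14269/(-4546) = -47029*1/6252 + 14269*(-1/4546) = -47029/6252 - 14269/4546 = -151501811/14210796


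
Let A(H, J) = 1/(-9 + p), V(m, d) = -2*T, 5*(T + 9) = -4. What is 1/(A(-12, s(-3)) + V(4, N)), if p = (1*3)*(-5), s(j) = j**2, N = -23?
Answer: 120/2347 ≈ 0.051129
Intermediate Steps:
T = -49/5 (T = -9 + (1/5)*(-4) = -9 - 4/5 = -49/5 ≈ -9.8000)
p = -15 (p = 3*(-5) = -15)
V(m, d) = 98/5 (V(m, d) = -2*(-49/5) = 98/5)
A(H, J) = -1/24 (A(H, J) = 1/(-9 - 15) = 1/(-24) = -1/24)
1/(A(-12, s(-3)) + V(4, N)) = 1/(-1/24 + 98/5) = 1/(2347/120) = 120/2347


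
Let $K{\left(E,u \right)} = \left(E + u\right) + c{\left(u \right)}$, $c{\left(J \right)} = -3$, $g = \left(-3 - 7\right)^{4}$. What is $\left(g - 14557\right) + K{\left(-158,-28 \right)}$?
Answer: $-4746$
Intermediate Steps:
$g = 10000$ ($g = \left(-3 - 7\right)^{4} = \left(-10\right)^{4} = 10000$)
$K{\left(E,u \right)} = -3 + E + u$ ($K{\left(E,u \right)} = \left(E + u\right) - 3 = -3 + E + u$)
$\left(g - 14557\right) + K{\left(-158,-28 \right)} = \left(10000 - 14557\right) - 189 = -4557 - 189 = -4746$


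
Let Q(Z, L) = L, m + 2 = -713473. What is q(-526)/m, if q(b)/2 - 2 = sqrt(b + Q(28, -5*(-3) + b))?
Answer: -4/713475 - 2*I*sqrt(1037)/713475 ≈ -5.6064e-6 - 9.0269e-5*I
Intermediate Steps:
m = -713475 (m = -2 - 713473 = -713475)
q(b) = 4 + 2*sqrt(15 + 2*b) (q(b) = 4 + 2*sqrt(b + (-5*(-3) + b)) = 4 + 2*sqrt(b + (15 + b)) = 4 + 2*sqrt(15 + 2*b))
q(-526)/m = (4 + 2*sqrt(15 + 2*(-526)))/(-713475) = (4 + 2*sqrt(15 - 1052))*(-1/713475) = (4 + 2*sqrt(-1037))*(-1/713475) = (4 + 2*(I*sqrt(1037)))*(-1/713475) = (4 + 2*I*sqrt(1037))*(-1/713475) = -4/713475 - 2*I*sqrt(1037)/713475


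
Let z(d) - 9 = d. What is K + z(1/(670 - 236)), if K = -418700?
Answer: -181711893/434 ≈ -4.1869e+5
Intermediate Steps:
z(d) = 9 + d
K + z(1/(670 - 236)) = -418700 + (9 + 1/(670 - 236)) = -418700 + (9 + 1/434) = -418700 + 3907/434 = -181711893/434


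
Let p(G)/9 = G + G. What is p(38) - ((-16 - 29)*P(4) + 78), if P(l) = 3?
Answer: 741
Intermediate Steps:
p(G) = 18*G (p(G) = 9*(G + G) = 9*(2*G) = 18*G)
p(38) - ((-16 - 29)*P(4) + 78) = 18*38 - ((-16 - 29)*3 + 78) = 684 - (-45*3 + 78) = 684 - (-135 + 78) = 684 - 1*(-57) = 684 + 57 = 741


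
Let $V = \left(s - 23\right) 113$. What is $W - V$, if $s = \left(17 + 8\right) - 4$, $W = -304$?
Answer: $-78$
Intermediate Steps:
$s = 21$ ($s = 25 - 4 = 21$)
$V = -226$ ($V = \left(21 - 23\right) 113 = \left(-2\right) 113 = -226$)
$W - V = -304 - -226 = -304 + 226 = -78$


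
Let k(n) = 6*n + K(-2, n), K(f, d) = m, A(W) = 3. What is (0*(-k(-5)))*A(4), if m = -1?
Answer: 0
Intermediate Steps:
K(f, d) = -1
k(n) = -1 + 6*n (k(n) = 6*n - 1 = -1 + 6*n)
(0*(-k(-5)))*A(4) = (0*(-(-1 + 6*(-5))))*3 = (0*(-(-1 - 30)))*3 = (0*(-1*(-31)))*3 = (0*31)*3 = 0*3 = 0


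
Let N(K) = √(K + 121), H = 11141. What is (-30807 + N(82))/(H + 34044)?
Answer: -4401/6455 + √203/45185 ≈ -0.68148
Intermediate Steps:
N(K) = √(121 + K)
(-30807 + N(82))/(H + 34044) = (-30807 + √(121 + 82))/(11141 + 34044) = (-30807 + √203)/45185 = (-30807 + √203)*(1/45185) = -4401/6455 + √203/45185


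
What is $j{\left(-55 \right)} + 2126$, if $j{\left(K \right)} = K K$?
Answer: $5151$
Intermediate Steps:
$j{\left(K \right)} = K^{2}$
$j{\left(-55 \right)} + 2126 = \left(-55\right)^{2} + 2126 = 3025 + 2126 = 5151$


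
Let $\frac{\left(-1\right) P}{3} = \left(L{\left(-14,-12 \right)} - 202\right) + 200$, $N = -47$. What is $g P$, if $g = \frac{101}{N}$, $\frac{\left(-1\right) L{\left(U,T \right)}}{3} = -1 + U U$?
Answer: $- \frac{177861}{47} \approx -3784.3$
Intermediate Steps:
$L{\left(U,T \right)} = 3 - 3 U^{2}$ ($L{\left(U,T \right)} = - 3 \left(-1 + U U\right) = - 3 \left(-1 + U^{2}\right) = 3 - 3 U^{2}$)
$g = - \frac{101}{47}$ ($g = \frac{101}{-47} = 101 \left(- \frac{1}{47}\right) = - \frac{101}{47} \approx -2.1489$)
$P = 1761$ ($P = - 3 \left(\left(\left(3 - 3 \left(-14\right)^{2}\right) - 202\right) + 200\right) = - 3 \left(\left(\left(3 - 588\right) - 202\right) + 200\right) = - 3 \left(\left(-585 - 202\right) + 200\right) = - 3 \left(-787 + 200\right) = \left(-3\right) \left(-587\right) = 1761$)
$g P = \left(- \frac{101}{47}\right) 1761 = - \frac{177861}{47}$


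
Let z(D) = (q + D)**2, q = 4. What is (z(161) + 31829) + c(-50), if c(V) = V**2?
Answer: 61554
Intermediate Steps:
z(D) = (4 + D)**2
(z(161) + 31829) + c(-50) = ((4 + 161)**2 + 31829) + (-50)**2 = (165**2 + 31829) + 2500 = (27225 + 31829) + 2500 = 59054 + 2500 = 61554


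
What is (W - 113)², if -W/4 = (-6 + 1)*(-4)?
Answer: 37249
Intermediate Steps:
W = -80 (W = -4*(-6 + 1)*(-4) = -(-20)*(-4) = -4*20 = -80)
(W - 113)² = (-80 - 113)² = (-193)² = 37249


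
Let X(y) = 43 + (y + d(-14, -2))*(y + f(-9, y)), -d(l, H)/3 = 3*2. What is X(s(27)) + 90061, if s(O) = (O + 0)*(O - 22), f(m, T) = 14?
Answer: 107537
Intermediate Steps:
d(l, H) = -18 (d(l, H) = -9*2 = -3*6 = -18)
s(O) = O*(-22 + O)
X(y) = 43 + (-18 + y)*(14 + y) (X(y) = 43 + (y - 18)*(y + 14) = 43 + (-18 + y)*(14 + y))
X(s(27)) + 90061 = (-209 + (27*(-22 + 27))**2 - 108*(-22 + 27)) + 90061 = (-209 + (27*5)**2 - 108*5) + 90061 = (-209 + 135**2 - 4*135) + 90061 = (-209 + 18225 - 540) + 90061 = 17476 + 90061 = 107537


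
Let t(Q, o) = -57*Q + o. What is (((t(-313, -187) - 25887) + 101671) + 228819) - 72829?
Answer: 249428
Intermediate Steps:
t(Q, o) = o - 57*Q
(((t(-313, -187) - 25887) + 101671) + 228819) - 72829 = ((((-187 - 57*(-313)) - 25887) + 101671) + 228819) - 72829 = ((((-187 + 17841) - 25887) + 101671) + 228819) - 72829 = (((17654 - 25887) + 101671) + 228819) - 72829 = ((-8233 + 101671) + 228819) - 72829 = (93438 + 228819) - 72829 = 322257 - 72829 = 249428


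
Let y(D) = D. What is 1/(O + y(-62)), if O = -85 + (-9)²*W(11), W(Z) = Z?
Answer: 1/744 ≈ 0.0013441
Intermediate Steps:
O = 806 (O = -85 + (-9)²*11 = -85 + 81*11 = -85 + 891 = 806)
1/(O + y(-62)) = 1/(806 - 62) = 1/744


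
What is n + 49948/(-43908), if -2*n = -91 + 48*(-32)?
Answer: 17834605/21954 ≈ 812.36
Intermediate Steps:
n = 1627/2 (n = -(-91 + 48*(-32))/2 = -(-91 - 1536)/2 = -1/2*(-1627) = 1627/2 ≈ 813.50)
n + 49948/(-43908) = 1627/2 + 49948/(-43908) = 1627/2 + 49948*(-1/43908) = 1627/2 - 12487/10977 = 17834605/21954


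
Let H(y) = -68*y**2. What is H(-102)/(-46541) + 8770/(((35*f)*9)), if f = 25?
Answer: 1195901314/73302075 ≈ 16.315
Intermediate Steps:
H(-102)/(-46541) + 8770/(((35*f)*9)) = -68*(-102)**2/(-46541) + 8770/(((35*25)*9)) = -68*10404*(-1/46541) + 8770/((875*9)) = -707472*(-1/46541) + 8770/7875 = 707472/46541 + 8770*(1/7875) = 707472/46541 + 1754/1575 = 1195901314/73302075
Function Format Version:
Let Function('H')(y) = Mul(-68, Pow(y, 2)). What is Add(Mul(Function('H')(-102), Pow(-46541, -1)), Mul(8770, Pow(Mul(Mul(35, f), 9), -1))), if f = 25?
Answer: Rational(1195901314, 73302075) ≈ 16.315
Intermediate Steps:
Add(Mul(Function('H')(-102), Pow(-46541, -1)), Mul(8770, Pow(Mul(Mul(35, f), 9), -1))) = Add(Mul(Mul(-68, Pow(-102, 2)), Pow(-46541, -1)), Mul(8770, Pow(Mul(Mul(35, 25), 9), -1))) = Add(Mul(Mul(-68, 10404), Rational(-1, 46541)), Mul(8770, Pow(Mul(875, 9), -1))) = Add(Mul(-707472, Rational(-1, 46541)), Mul(8770, Pow(7875, -1))) = Add(Rational(707472, 46541), Mul(8770, Rational(1, 7875))) = Add(Rational(707472, 46541), Rational(1754, 1575)) = Rational(1195901314, 73302075)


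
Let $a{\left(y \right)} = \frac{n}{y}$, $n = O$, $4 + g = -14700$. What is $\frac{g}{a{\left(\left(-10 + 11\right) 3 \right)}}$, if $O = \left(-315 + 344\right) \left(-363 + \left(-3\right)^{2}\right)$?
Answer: $\frac{7352}{1711} \approx 4.2969$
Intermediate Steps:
$g = -14704$ ($g = -4 - 14700 = -14704$)
$O = -10266$ ($O = 29 \left(-363 + 9\right) = 29 \left(-354\right) = -10266$)
$n = -10266$
$a{\left(y \right)} = - \frac{10266}{y}$
$\frac{g}{a{\left(\left(-10 + 11\right) 3 \right)}} = - \frac{14704}{\left(-10266\right) \frac{1}{\left(-10 + 11\right) 3}} = - \frac{14704}{\left(-10266\right) \frac{1}{1 \cdot 3}} = - \frac{14704}{\left(-10266\right) \frac{1}{3}} = - \frac{14704}{-3422} = \left(-14704\right) \left(- \frac{1}{3422}\right) = \frac{7352}{1711}$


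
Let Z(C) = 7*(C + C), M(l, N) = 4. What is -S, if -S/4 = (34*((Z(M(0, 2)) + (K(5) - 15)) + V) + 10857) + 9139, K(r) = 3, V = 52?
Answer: 93040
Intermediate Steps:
Z(C) = 14*C (Z(C) = 7*(2*C) = 14*C)
S = -93040 (S = -4*((34*((14*4 + (3 - 15)) + 52) + 10857) + 9139) = -4*((34*((56 - 12) + 52) + 10857) + 9139) = -4*((34*(44 + 52) + 10857) + 9139) = -4*((34*96 + 10857) + 9139) = -4*((3264 + 10857) + 9139) = -4*(14121 + 9139) = -4*23260 = -93040)
-S = -1*(-93040) = 93040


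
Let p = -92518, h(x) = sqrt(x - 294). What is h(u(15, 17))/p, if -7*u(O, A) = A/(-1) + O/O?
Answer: -I*sqrt(14294)/647626 ≈ -0.00018461*I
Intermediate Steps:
u(O, A) = -1/7 + A/7 (u(O, A) = -(A/(-1) + O/O)/7 = -(A*(-1) + 1)/7 = -(-A + 1)/7 = -(1 - A)/7 = -1/7 + A/7)
h(x) = sqrt(-294 + x)
h(u(15, 17))/p = sqrt(-294 + (-1/7 + (1/7)*17))/(-92518) = sqrt(-294 + (-1/7 + 17/7))*(-1/92518) = sqrt(-294 + 16/7)*(-1/92518) = sqrt(-2042/7)*(-1/92518) = (I*sqrt(14294)/7)*(-1/92518) = -I*sqrt(14294)/647626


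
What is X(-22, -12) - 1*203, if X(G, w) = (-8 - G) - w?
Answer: -177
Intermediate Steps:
X(G, w) = -8 - G - w
X(-22, -12) - 1*203 = (-8 - 1*(-22) - 1*(-12)) - 1*203 = (-8 + 22 + 12) - 203 = 26 - 203 = -177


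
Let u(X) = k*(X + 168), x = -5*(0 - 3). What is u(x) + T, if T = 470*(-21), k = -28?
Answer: -14994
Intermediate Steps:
x = 15 (x = -5*(-3) = 15)
u(X) = -4704 - 28*X (u(X) = -28*(X + 168) = -28*(168 + X) = -4704 - 28*X)
T = -9870
u(x) + T = (-4704 - 28*15) - 9870 = (-4704 - 420) - 9870 = -5124 - 9870 = -14994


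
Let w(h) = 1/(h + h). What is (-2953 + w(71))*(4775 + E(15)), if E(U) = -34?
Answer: -1988019825/142 ≈ -1.4000e+7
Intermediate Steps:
w(h) = 1/(2*h)
(-2953 + w(71))*(4775 + E(15)) = (-2953 + (1/2)/71)*(4775 - 34) = (-2953 + (1/2)*(1/71))*4741 = (-2953 + 1/142)*4741 = -419325/142*4741 = -1988019825/142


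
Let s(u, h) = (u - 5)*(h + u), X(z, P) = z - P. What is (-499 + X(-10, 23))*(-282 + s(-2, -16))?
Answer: 82992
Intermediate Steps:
s(u, h) = (-5 + u)*(h + u)
(-499 + X(-10, 23))*(-282 + s(-2, -16)) = (-499 + (-10 - 1*23))*(-282 + ((-2)**2 - 5*(-16) - 5*(-2) - 16*(-2))) = (-499 + (-10 - 23))*(-282 + (4 + 80 + 10 + 32)) = (-499 - 33)*(-282 + 126) = -532*(-156) = 82992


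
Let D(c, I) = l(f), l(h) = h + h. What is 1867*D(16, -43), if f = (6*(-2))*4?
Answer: -179232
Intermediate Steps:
f = -48 (f = -12*4 = -48)
l(h) = 2*h
D(c, I) = -96 (D(c, I) = 2*(-48) = -96)
1867*D(16, -43) = 1867*(-96) = -179232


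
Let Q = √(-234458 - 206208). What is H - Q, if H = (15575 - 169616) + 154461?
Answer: 420 - I*√440666 ≈ 420.0 - 663.83*I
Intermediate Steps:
Q = I*√440666 (Q = √(-440666) = I*√440666 ≈ 663.83*I)
H = 420 (H = -154041 + 154461 = 420)
H - Q = 420 - I*√440666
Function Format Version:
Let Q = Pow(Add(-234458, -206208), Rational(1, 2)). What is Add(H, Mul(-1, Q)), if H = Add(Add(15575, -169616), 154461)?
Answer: Add(420, Mul(-1, I, Pow(440666, Rational(1, 2)))) ≈ Add(420.00, Mul(-663.83, I))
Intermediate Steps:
Q = Mul(I, Pow(440666, Rational(1, 2))) (Q = Pow(-440666, Rational(1, 2)) = Mul(I, Pow(440666, Rational(1, 2))) ≈ Mul(663.83, I))
H = 420 (H = Add(-154041, 154461) = 420)
Add(H, Mul(-1, Q)) = Add(420, Mul(-1, Mul(I, Pow(440666, Rational(1, 2))))) = Add(420, Mul(-1, I, Pow(440666, Rational(1, 2))))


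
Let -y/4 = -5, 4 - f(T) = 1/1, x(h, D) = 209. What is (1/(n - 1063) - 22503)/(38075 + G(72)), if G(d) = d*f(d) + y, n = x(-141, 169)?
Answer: -19217563/32717594 ≈ -0.58738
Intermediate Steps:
f(T) = 3 (f(T) = 4 - 1/1 = 4 - 1*1 = 4 - 1 = 3)
n = 209
y = 20 (y = -4*(-5) = 20)
G(d) = 20 + 3*d (G(d) = d*3 + 20 = 3*d + 20 = 20 + 3*d)
(1/(n - 1063) - 22503)/(38075 + G(72)) = (1/(209 - 1063) - 22503)/(38075 + (20 + 3*72)) = (1/(-854) - 22503)/(38075 + (20 + 216)) = (-1/854 - 22503)/(38075 + 236) = -19217563/854/38311 = -19217563/854*1/38311 = -19217563/32717594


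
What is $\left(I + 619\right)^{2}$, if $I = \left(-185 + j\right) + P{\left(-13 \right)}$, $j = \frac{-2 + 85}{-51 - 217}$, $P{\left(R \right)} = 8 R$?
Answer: $\frac{7806959449}{71824} \approx 1.087 \cdot 10^{5}$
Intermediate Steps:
$j = - \frac{83}{268}$ ($j = \frac{83}{-268} = 83 \left(- \frac{1}{268}\right) = - \frac{83}{268} \approx -0.3097$)
$I = - \frac{77535}{268}$ ($I = \left(-185 - \frac{83}{268}\right) + 8 \left(-13\right) = - \frac{49663}{268} - 104 = - \frac{77535}{268} \approx -289.31$)
$\left(I + 619\right)^{2} = \left(- \frac{77535}{268} + 619\right)^{2} = \left(\frac{88357}{268}\right)^{2} = \frac{7806959449}{71824}$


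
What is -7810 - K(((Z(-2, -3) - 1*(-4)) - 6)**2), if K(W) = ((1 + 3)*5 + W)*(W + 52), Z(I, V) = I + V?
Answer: -14779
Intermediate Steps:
K(W) = (20 + W)*(52 + W) (K(W) = (4*5 + W)*(52 + W) = (20 + W)*(52 + W))
-7810 - K(((Z(-2, -3) - 1*(-4)) - 6)**2) = -7810 - (1040 + ((((-2 - 3) - 1*(-4)) - 6)**2)**2 + 72*(((-2 - 3) - 1*(-4)) - 6)**2) = -7810 - (1040 + (((-5 + 4) - 6)**2)**2 + 72*((-5 + 4) - 6)**2) = -7810 - (1040 + ((-1 - 6)**2)**2 + 72*(-1 - 6)**2) = -7810 - (1040 + ((-7)**2)**2 + 72*(-7)**2) = -7810 - (1040 + 49**2 + 72*49) = -7810 - (1040 + 2401 + 3528) = -7810 - 1*6969 = -7810 - 6969 = -14779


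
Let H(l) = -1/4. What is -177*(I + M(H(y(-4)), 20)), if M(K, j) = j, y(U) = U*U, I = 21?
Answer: -7257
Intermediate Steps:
y(U) = U²
H(l) = -¼ (H(l) = -1*¼ = -¼)
-177*(I + M(H(y(-4)), 20)) = -177*(21 + 20) = -177*41 = -7257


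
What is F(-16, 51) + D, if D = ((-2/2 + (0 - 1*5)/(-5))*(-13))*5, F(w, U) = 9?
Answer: 9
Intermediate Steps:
D = 0 (D = ((-2*½ + (0 - 5)*(-⅕))*(-13))*5 = ((-1 - 5*(-⅕))*(-13))*5 = ((-1 + 1)*(-13))*5 = (0*(-13))*5 = 0*5 = 0)
F(-16, 51) + D = 9 + 0 = 9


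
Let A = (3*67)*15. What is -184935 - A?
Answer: -187950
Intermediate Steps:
A = 3015 (A = 201*15 = 3015)
-184935 - A = -184935 - 1*3015 = -184935 - 3015 = -187950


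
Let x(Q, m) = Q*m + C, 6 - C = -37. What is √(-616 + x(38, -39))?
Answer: I*√2055 ≈ 45.332*I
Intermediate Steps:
C = 43 (C = 6 - 1*(-37) = 6 + 37 = 43)
x(Q, m) = 43 + Q*m (x(Q, m) = Q*m + 43 = 43 + Q*m)
√(-616 + x(38, -39)) = √(-616 + (43 + 38*(-39))) = √(-616 + (43 - 1482)) = √(-616 - 1439) = √(-2055) = I*√2055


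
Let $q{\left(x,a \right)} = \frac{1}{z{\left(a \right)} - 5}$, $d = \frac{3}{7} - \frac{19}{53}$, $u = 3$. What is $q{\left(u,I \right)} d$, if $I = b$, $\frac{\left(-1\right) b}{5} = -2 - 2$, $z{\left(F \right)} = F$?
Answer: $\frac{26}{5565} \approx 0.0046721$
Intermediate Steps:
$d = \frac{26}{371}$ ($d = 3 \cdot \frac{1}{7} - \frac{19}{53} = \frac{3}{7} - \frac{19}{53} = \frac{26}{371} \approx 0.070081$)
$b = 20$ ($b = - 5 \left(-2 - 2\right) = \left(-5\right) \left(-4\right) = 20$)
$I = 20$
$q{\left(x,a \right)} = \frac{1}{-5 + a}$ ($q{\left(x,a \right)} = \frac{1}{a - 5} = \frac{1}{-5 + a}$)
$q{\left(u,I \right)} d = \frac{1}{-5 + 20} \cdot \frac{26}{371} = \frac{1}{15} \cdot \frac{26}{371} = \frac{26}{5565}$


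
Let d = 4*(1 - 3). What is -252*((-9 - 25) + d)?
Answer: 10584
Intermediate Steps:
d = -8 (d = 4*(-2) = -8)
-252*((-9 - 25) + d) = -252*((-9 - 25) - 8) = -252*(-34 - 8) = -252*(-42) = 10584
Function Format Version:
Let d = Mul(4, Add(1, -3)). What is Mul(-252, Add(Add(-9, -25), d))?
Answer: 10584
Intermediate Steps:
d = -8 (d = Mul(4, -2) = -8)
Mul(-252, Add(Add(-9, -25), d)) = Mul(-252, Add(Add(-9, -25), -8)) = Mul(-252, Add(-34, -8)) = Mul(-252, -42) = 10584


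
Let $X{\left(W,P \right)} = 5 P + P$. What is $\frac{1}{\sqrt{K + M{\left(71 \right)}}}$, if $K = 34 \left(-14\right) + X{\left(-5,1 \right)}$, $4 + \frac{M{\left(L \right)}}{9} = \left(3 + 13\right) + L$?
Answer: $\frac{\sqrt{277}}{277} \approx 0.060084$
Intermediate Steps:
$X{\left(W,P \right)} = 6 P$
$M{\left(L \right)} = 108 + 9 L$ ($M{\left(L \right)} = -36 + 9 \left(\left(3 + 13\right) + L\right) = -36 + 9 \left(16 + L\right) = -36 + \left(144 + 9 L\right) = 108 + 9 L$)
$K = -470$ ($K = 34 \left(-14\right) + 6 \cdot 1 = -476 + 6 = -470$)
$\frac{1}{\sqrt{K + M{\left(71 \right)}}} = \frac{1}{\sqrt{-470 + \left(108 + 9 \cdot 71\right)}} = \frac{1}{\sqrt{-470 + \left(108 + 639\right)}} = \frac{1}{\sqrt{-470 + 747}} = \frac{1}{\sqrt{277}} = \frac{\sqrt{277}}{277}$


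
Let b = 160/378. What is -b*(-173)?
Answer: 13840/189 ≈ 73.228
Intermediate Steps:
b = 80/189 (b = 160*(1/378) = 80/189 ≈ 0.42328)
-b*(-173) = -1*80/189*(-173) = -80/189*(-173) = 13840/189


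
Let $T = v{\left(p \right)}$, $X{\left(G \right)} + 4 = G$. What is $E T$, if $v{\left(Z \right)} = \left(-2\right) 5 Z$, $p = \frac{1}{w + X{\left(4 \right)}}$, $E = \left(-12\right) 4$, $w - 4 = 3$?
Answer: $\frac{480}{7} \approx 68.571$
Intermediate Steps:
$X{\left(G \right)} = -4 + G$
$w = 7$ ($w = 4 + 3 = 7$)
$E = -48$
$p = \frac{1}{7}$ ($p = \frac{1}{7 + \left(-4 + 4\right)} = \frac{1}{7 + 0} = \frac{1}{7} \approx 0.14286$)
$v{\left(Z \right)} = - 10 Z$
$T = - \frac{10}{7}$ ($T = \left(-10\right) \frac{1}{7} = - \frac{10}{7} \approx -1.4286$)
$E T = \left(-48\right) \left(- \frac{10}{7}\right) = \frac{480}{7}$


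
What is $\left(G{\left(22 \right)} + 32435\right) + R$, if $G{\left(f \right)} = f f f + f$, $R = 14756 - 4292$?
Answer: $53569$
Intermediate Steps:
$R = 10464$ ($R = 14756 - 4292 = 10464$)
$G{\left(f \right)} = f + f^{3}$ ($G{\left(f \right)} = f f^{2} + f = f^{3} + f = f + f^{3}$)
$\left(G{\left(22 \right)} + 32435\right) + R = \left(\left(22 + 22^{3}\right) + 32435\right) + 10464 = \left(\left(22 + 10648\right) + 32435\right) + 10464 = \left(10670 + 32435\right) + 10464 = 43105 + 10464 = 53569$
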